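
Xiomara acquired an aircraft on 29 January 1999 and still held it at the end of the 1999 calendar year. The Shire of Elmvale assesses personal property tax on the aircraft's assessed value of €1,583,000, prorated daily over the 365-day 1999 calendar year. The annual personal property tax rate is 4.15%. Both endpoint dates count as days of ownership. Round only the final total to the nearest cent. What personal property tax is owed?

Days held (29 January – 31 December 1999): 337 out of 365
Tax = €1,583,000 × 4.15% × 337/365 = €60,654.9219

€60,654.92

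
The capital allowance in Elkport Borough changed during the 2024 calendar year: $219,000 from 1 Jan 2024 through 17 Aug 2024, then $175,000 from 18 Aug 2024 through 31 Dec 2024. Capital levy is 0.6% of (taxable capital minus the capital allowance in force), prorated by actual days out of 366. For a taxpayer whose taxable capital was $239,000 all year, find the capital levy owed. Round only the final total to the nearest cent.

$218.10

1 Jan – 17 Aug 2024: 230 days, exemption $219,000 → ($239,000 − $219,000) × 0.6% × 230/366 = $75.4098
18 Aug – 31 Dec 2024: 136 days, exemption $175,000 → ($239,000 − $175,000) × 0.6% × 136/366 = $142.6885
Total = $218.0984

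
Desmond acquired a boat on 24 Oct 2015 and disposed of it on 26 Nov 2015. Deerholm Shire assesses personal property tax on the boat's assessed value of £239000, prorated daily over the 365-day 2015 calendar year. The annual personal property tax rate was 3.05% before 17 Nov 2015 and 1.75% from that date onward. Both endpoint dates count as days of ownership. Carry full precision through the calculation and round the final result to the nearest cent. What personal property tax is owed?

£593.90

24 Oct – 16 Nov 2015: 24 days at 3.05% → £239000 × 3.05% × 24/365 = £479.3096
17 Nov – 26 Nov 2015: 10 days at 1.75% → £239000 × 1.75% × 10/365 = £114.5890
Total = £593.8986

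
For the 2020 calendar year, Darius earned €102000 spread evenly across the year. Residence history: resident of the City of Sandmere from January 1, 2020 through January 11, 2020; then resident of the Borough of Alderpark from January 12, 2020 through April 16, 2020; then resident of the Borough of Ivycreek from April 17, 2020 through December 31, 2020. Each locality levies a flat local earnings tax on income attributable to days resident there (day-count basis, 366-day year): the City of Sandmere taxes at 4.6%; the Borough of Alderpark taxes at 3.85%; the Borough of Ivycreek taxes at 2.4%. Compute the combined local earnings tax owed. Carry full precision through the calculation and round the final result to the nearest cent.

€2903.38

The City of Sandmere, January 1 – January 11, 2020: 11 days → €102000 × 4.6% × 11/366 = €141.0164
The Borough of Alderpark, January 12 – April 16, 2020: 96 days → €102000 × 3.85% × 96/366 = €1030.0328
The Borough of Ivycreek, April 17 – December 31, 2020: 259 days → €102000 × 2.4% × 259/366 = €1732.3279
Total = €2903.3770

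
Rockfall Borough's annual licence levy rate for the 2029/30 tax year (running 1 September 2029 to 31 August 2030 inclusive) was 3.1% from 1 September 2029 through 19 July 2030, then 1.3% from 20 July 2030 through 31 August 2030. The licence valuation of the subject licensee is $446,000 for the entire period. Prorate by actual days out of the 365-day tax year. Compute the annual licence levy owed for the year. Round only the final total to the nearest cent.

1 September 2029 – 19 July 2030: 322 days at 3.1% → $446,000 × 3.1% × 322/365 = $12,197.1836
20 July – 31 August 2030: 43 days at 1.3% → $446,000 × 1.3% × 43/365 = $683.0521
Total = $12,880.2356

$12,880.24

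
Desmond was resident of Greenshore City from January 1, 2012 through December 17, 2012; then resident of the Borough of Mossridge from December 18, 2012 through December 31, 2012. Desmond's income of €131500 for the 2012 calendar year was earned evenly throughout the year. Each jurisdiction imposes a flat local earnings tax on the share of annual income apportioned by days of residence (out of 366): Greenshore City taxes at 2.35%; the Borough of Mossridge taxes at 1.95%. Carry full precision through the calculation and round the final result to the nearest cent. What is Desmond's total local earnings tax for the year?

€3070.13

Greenshore City, January 1 – December 17, 2012: 352 days → €131500 × 2.35% × 352/366 = €2972.0437
The Borough of Mossridge, December 18 – December 31, 2012: 14 days → €131500 × 1.95% × 14/366 = €98.0861
Total = €3070.1298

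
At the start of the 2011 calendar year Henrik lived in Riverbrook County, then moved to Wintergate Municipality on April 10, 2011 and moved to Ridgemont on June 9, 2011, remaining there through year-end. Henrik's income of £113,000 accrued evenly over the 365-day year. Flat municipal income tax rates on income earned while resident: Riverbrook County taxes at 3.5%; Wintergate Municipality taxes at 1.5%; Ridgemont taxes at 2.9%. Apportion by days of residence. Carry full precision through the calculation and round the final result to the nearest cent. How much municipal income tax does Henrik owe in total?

Riverbrook County, January 1 – April 9, 2011: 99 days → £113,000 × 3.5% × 99/365 = £1,072.7260
Wintergate Municipality, April 10 – June 8, 2011: 60 days → £113,000 × 1.5% × 60/365 = £278.6301
Ridgemont, June 9 – December 31, 2011: 206 days → £113,000 × 2.9% × 206/365 = £1,849.4849
Total = £3,200.8411

£3,200.84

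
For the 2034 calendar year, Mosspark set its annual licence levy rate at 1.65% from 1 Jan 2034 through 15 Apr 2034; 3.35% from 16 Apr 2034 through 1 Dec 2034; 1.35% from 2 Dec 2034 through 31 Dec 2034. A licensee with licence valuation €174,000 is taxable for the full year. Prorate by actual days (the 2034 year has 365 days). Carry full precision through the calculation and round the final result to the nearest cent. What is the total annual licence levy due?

€4,692.04

1 Jan – 15 Apr 2034: 105 days at 1.65% → €174,000 × 1.65% × 105/365 = €825.9041
16 Apr – 1 Dec 2034: 230 days at 3.35% → €174,000 × 3.35% × 230/365 = €3,673.0685
2 Dec – 31 Dec 2034: 30 days at 1.35% → €174,000 × 1.35% × 30/365 = €193.0685
Total = €4,692.0411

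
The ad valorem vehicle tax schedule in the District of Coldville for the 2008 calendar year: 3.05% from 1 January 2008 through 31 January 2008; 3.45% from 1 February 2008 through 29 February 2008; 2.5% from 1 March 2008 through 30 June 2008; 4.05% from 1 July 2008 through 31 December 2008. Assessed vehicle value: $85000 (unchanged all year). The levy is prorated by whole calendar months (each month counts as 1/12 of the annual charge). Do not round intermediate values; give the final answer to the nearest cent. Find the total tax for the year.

1 January – 31 January 2008: 1 month at 3.05% → $85000 × 3.05% × 1/12 = $216.0417
1 February – 29 February 2008: 1 month at 3.45% → $85000 × 3.45% × 1/12 = $244.3750
1 March – 30 June 2008: 4 months at 2.5% → $85000 × 2.5% × 4/12 = $708.3333
1 July – 31 December 2008: 6 months at 4.05% → $85000 × 4.05% × 6/12 = $1721.2500
Total = $2890.0000

$2890.00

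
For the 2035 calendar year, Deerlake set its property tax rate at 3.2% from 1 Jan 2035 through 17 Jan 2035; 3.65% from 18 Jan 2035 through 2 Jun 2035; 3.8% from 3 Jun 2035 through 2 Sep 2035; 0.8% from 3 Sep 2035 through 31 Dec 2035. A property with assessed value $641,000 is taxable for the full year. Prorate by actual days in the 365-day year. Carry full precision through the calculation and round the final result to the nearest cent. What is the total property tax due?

$17,498.42

1 Jan – 17 Jan 2035: 17 days at 3.2% → $641,000 × 3.2% × 17/365 = $955.3534
18 Jan – 2 Jun 2035: 136 days at 3.65% → $641,000 × 3.65% × 136/365 = $8,717.6000
3 Jun – 2 Sep 2035: 92 days at 3.8% → $641,000 × 3.8% × 92/365 = $6,139.5507
3 Sep – 31 Dec 2035: 120 days at 0.8% → $641,000 × 0.8% × 120/365 = $1,685.9178
Total = $17,498.4219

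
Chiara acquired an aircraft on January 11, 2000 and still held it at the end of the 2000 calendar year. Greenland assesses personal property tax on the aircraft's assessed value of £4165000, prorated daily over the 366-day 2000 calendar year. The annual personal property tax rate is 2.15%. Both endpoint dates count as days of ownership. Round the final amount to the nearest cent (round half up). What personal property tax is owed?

Days held (January 11 – December 31, 2000): 356 out of 366
Tax = £4165000 × 2.15% × 356/366 = £87100.8470

£87100.85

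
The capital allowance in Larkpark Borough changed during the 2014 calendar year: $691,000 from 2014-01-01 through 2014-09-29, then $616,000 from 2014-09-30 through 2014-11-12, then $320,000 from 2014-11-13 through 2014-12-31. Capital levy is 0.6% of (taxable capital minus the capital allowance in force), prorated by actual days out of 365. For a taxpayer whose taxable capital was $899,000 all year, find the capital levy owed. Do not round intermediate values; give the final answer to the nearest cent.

$1,601.08

2014-01-01 to 2014-09-29: 272 days, exemption $691,000 → ($899,000 − $691,000) × 0.6% × 272/365 = $930.0164
2014-09-30 to 2014-11-12: 44 days, exemption $616,000 → ($899,000 − $616,000) × 0.6% × 44/365 = $204.6904
2014-11-13 to 2014-12-31: 49 days, exemption $320,000 → ($899,000 − $320,000) × 0.6% × 49/365 = $466.3726
Total = $1,601.0795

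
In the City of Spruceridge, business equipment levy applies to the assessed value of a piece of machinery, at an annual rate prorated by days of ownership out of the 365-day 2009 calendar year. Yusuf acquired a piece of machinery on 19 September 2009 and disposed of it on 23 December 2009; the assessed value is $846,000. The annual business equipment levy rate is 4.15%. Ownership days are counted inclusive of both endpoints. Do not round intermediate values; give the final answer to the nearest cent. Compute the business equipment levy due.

$9,234.15

Days held (19 September – 23 December 2009): 96 out of 365
Tax = $846,000 × 4.15% × 96/365 = $9,234.1479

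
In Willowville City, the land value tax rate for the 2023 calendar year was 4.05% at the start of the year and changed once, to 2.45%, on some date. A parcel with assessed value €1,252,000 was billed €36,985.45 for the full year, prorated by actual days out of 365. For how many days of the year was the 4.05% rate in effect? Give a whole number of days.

Let d = days at the first rate; then 365 − d days at the second rate.
€1,252,000 × [4.05%·d + 2.45%·(365−d)] / 365 = €36,985.45
Solving gives d = 115, so the new rate took effect on 26 April 2023.

115 days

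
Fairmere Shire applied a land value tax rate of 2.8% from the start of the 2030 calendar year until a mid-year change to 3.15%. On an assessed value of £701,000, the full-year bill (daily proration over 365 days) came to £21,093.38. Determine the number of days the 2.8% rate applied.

147 days

Let d = days at the first rate; then 365 − d days at the second rate.
£701,000 × [2.8%·d + 3.15%·(365−d)] / 365 = £21,093.38
Solving gives d = 147, so the new rate took effect on 28 May 2030.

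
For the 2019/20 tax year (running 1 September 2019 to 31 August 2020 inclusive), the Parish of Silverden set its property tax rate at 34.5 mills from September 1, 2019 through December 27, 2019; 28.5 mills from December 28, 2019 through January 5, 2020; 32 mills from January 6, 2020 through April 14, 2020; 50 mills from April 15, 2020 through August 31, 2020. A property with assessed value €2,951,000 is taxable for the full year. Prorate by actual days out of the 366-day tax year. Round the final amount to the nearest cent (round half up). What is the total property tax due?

€116,729.79

September 1 – December 27, 2019: 118 days at 34.5 mills → €2,951,000 × 3.45% × 118/366 = €32,823.8279
December 28, 2019 – January 5, 2020: 9 days at 28.5 mills → €2,951,000 × 2.85% × 9/366 = €2,068.1189
January 6 – April 14, 2020: 100 days at 32 mills → €2,951,000 × 3.2% × 100/366 = €25,801.0929
April 15 – August 31, 2020: 139 days at 50 mills → €2,951,000 × 5% × 139/366 = €56,036.7486
Total = €116,729.7883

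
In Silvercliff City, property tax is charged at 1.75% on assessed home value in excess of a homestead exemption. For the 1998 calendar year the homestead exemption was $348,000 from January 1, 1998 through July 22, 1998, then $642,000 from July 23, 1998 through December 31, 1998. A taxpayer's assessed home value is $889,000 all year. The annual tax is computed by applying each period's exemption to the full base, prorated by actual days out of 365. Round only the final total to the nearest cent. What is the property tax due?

January 1 – July 22, 1998: 203 days, exemption $348,000 → ($889,000 − $348,000) × 1.75% × 203/365 = $5,265.4863
July 23 – December 31, 1998: 162 days, exemption $642,000 → ($889,000 − $642,000) × 1.75% × 162/365 = $1,918.4795
Total = $7,183.9658

$7,183.97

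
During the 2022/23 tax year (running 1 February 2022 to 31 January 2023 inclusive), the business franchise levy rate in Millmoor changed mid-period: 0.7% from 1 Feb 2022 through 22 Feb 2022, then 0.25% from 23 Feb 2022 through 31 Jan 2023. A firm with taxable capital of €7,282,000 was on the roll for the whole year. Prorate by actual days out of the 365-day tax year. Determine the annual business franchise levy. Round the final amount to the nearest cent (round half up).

1 Feb – 22 Feb 2022: 22 days at 0.7% → €7,282,000 × 0.7% × 22/365 = €3,072.4055
23 Feb 2022 – 31 Jan 2023: 343 days at 0.25% → €7,282,000 × 0.25% × 343/365 = €17,107.7123
Total = €20,180.1178

€20,180.12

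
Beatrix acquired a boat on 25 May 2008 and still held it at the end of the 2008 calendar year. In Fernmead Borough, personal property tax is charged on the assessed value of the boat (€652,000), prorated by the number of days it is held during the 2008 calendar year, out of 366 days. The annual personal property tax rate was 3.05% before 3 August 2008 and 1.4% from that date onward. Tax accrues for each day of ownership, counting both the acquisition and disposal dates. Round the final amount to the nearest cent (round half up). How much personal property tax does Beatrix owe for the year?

€7,569.26

25 May – 2 August 2008: 70 days at 3.05% → €652,000 × 3.05% × 70/366 = €3,803.3333
3 August – 31 December 2008: 151 days at 1.4% → €652,000 × 1.4% × 151/366 = €3,765.9235
Total = €7,569.2568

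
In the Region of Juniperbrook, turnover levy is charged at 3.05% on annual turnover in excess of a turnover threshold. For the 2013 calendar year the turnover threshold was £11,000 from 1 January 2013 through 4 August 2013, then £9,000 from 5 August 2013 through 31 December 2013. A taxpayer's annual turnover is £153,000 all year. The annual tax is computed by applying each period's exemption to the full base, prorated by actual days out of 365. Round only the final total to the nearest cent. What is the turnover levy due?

£4,355.90

1 January – 4 August 2013: 216 days, exemption £11,000 → (£153,000 − £11,000) × 3.05% × 216/365 = £2,563.0027
5 August – 31 December 2013: 149 days, exemption £9,000 → (£153,000 − £9,000) × 3.05% × 149/365 = £1,792.8986
Total = £4,355.9014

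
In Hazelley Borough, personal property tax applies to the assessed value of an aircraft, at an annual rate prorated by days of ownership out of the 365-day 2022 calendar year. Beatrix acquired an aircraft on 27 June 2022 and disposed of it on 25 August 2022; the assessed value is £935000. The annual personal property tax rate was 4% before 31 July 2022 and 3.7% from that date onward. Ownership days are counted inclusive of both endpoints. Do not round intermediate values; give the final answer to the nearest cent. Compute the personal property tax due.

£5948.14

27 June – 30 July 2022: 34 days at 4% → £935000 × 4% × 34/365 = £3483.8356
31 July – 25 August 2022: 26 days at 3.7% → £935000 × 3.7% × 26/365 = £2464.3014
Total = £5948.1370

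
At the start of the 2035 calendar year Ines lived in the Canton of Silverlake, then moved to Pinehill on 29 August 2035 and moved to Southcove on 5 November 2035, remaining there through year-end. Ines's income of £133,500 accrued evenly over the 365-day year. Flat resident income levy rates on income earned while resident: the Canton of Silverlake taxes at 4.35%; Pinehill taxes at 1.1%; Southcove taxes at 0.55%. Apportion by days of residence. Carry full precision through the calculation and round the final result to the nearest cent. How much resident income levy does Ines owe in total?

The Canton of Silverlake, 1 January – 28 August 2035: 240 days → £133,500 × 4.35% × 240/365 = £3,818.4658
Pinehill, 29 August – 4 November 2035: 68 days → £133,500 × 1.1% × 68/365 = £273.5836
Southcove, 5 November – 31 December 2035: 57 days → £133,500 × 0.55% × 57/365 = £114.6637
Total = £4,206.7130

£4,206.71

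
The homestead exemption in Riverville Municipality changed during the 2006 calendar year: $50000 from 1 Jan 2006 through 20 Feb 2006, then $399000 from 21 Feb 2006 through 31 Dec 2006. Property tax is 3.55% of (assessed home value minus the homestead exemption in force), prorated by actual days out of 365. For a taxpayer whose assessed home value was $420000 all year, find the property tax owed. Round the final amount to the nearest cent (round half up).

$2476.64

1 Jan – 20 Feb 2006: 51 days, exemption $50000 → ($420000 − $50000) × 3.55% × 51/365 = $1835.3014
21 Feb – 31 Dec 2006: 314 days, exemption $399000 → ($420000 − $399000) × 3.55% × 314/365 = $641.3342
Total = $2476.6356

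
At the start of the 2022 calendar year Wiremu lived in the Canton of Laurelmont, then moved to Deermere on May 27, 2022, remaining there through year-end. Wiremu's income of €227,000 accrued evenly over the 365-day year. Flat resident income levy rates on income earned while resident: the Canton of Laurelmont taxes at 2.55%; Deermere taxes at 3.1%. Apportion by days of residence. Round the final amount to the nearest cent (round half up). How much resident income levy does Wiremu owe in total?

The Canton of Laurelmont, January 1 – May 26, 2022: 146 days → €227,000 × 2.55% × 146/365 = €2,315.4000
Deermere, May 27 – December 31, 2022: 219 days → €227,000 × 3.1% × 219/365 = €4,222.2000
Total = €6,537.6000

€6,537.60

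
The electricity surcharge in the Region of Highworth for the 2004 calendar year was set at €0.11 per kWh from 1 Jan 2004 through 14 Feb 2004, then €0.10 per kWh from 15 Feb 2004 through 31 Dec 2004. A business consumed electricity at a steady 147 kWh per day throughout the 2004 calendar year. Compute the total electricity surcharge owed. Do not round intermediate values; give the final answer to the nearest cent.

€5,446.35

1 Jan – 14 Feb 2004: 45 days × 147 kWh/day = 6,615 kWh at €0.11/kWh → €727.65
15 Feb – 31 Dec 2004: 321 days × 147 kWh/day = 47,187 kWh at €0.10/kWh → €4,718.70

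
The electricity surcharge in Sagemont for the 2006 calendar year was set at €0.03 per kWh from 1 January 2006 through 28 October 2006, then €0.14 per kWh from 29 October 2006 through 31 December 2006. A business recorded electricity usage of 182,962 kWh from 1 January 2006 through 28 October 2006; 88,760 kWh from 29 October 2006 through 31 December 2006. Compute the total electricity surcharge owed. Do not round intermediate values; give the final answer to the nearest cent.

€17,915.26

1 January – 28 October 2006: 182,962 kWh at €0.03/kWh → €5,488.86
29 October – 31 December 2006: 88,760 kWh at €0.14/kWh → €12,426.40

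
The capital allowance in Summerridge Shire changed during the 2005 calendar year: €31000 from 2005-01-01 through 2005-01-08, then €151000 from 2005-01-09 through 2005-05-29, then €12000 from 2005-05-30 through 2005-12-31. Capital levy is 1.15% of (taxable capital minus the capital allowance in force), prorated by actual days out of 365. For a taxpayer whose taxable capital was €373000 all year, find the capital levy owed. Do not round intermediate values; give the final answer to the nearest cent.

2005-01-01 to 2005-01-08: 8 days, exemption €31000 → (€373000 − €31000) × 1.15% × 8/365 = €86.2027
2005-01-09 to 2005-05-29: 141 days, exemption €151000 → (€373000 − €151000) × 1.15% × 141/365 = €986.2274
2005-05-30 to 2005-12-31: 216 days, exemption €12000 → (€373000 − €12000) × 1.15% × 216/365 = €2456.7781
Total = €3529.2082

€3529.21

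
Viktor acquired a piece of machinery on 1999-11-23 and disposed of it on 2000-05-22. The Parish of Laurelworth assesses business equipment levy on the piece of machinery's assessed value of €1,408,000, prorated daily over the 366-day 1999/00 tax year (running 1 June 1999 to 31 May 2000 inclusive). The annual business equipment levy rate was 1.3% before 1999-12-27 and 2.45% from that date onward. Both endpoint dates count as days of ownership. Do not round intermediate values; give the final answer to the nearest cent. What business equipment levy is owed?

€15,649.57

1999-11-23 to 1999-12-26: 34 days at 1.3% → €1,408,000 × 1.3% × 34/366 = €1,700.3716
1999-12-27 to 2000-05-22: 148 days at 2.45% → €1,408,000 × 2.45% × 148/366 = €13,949.2022
Total = €15,649.5738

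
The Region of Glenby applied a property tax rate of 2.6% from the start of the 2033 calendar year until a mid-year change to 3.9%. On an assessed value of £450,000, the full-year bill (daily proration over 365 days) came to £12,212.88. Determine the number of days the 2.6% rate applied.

Let d = days at the first rate; then 365 − d days at the second rate.
£450,000 × [2.6%·d + 3.9%·(365−d)] / 365 = £12,212.88
Solving gives d = 333, so the new rate took effect on 30 November 2033.

333 days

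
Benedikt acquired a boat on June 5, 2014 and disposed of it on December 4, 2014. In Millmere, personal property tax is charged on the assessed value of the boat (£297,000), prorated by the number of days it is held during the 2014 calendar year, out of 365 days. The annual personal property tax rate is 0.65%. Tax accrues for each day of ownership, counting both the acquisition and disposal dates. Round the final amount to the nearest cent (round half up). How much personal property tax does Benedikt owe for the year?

Days held (June 5 – December 4, 2014): 183 out of 365
Tax = £297,000 × 0.65% × 183/365 = £967.8945

£967.89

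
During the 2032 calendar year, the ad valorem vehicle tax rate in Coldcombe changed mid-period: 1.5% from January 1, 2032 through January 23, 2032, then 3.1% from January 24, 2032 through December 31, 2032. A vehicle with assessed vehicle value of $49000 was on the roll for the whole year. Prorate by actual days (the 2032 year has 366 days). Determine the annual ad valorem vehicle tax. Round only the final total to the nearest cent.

January 1 – January 23, 2032: 23 days at 1.5% → $49000 × 1.5% × 23/366 = $46.1885
January 24 – December 31, 2032: 343 days at 3.1% → $49000 × 3.1% × 343/366 = $1423.5437
Total = $1469.7322

$1469.73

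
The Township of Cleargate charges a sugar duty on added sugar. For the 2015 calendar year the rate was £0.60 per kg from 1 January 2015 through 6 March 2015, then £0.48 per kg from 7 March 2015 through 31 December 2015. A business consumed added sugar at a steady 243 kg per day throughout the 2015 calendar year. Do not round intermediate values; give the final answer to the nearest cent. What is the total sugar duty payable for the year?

£44469.00

1 January – 6 March 2015: 65 days × 243 kg/day = 15,795 kg at £0.60/kg → £9477.00
7 March – 31 December 2015: 300 days × 243 kg/day = 72,900 kg at £0.48/kg → £34992.00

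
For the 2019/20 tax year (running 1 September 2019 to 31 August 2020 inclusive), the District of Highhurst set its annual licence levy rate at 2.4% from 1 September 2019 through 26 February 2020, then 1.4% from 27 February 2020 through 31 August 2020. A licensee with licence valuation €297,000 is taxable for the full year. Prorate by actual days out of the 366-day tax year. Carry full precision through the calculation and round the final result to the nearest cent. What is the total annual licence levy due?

€5,610.54

1 September 2019 – 26 February 2020: 179 days at 2.4% → €297,000 × 2.4% × 179/366 = €3,486.0984
27 February – 31 August 2020: 187 days at 1.4% → €297,000 × 1.4% × 187/366 = €2,124.4426
Total = €5,610.5410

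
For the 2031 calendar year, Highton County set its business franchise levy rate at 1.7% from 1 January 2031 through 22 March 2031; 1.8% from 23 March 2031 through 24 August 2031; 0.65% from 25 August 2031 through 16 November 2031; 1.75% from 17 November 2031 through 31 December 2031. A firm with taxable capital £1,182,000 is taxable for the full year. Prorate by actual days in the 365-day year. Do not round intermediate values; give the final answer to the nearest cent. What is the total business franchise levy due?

£17,812.58

1 January – 22 March 2031: 81 days at 1.7% → £1,182,000 × 1.7% × 81/365 = £4,459.2164
23 March – 24 August 2031: 155 days at 1.8% → £1,182,000 × 1.8% × 155/365 = £9,035.0137
25 August – 16 November 2031: 84 days at 0.65% → £1,182,000 × 0.65% × 84/365 = £1,768.1425
17 November – 31 December 2031: 45 days at 1.75% → £1,182,000 × 1.75% × 45/365 = £2,550.2055
Total = £17,812.5781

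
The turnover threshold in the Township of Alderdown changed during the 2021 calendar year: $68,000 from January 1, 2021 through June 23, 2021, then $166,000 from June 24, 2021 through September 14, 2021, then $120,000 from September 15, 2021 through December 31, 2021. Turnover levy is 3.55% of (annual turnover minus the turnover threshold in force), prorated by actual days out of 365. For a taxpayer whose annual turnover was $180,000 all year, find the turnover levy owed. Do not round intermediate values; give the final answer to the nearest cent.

January 1 – June 23, 2021: 174 days, exemption $68,000 → ($180,000 − $68,000) × 3.55% × 174/365 = $1,895.4082
June 24 – September 14, 2021: 83 days, exemption $166,000 → ($180,000 − $166,000) × 3.55% × 83/365 = $113.0164
September 15 – December 31, 2021: 108 days, exemption $120,000 → ($180,000 − $120,000) × 3.55% × 108/365 = $630.2466
Total = $2,638.6712

$2,638.67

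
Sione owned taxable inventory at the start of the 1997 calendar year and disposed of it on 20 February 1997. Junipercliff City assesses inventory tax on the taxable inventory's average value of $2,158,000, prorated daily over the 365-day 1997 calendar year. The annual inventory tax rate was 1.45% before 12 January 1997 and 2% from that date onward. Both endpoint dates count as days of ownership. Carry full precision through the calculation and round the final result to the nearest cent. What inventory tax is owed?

$5,672.88

1 January – 11 January 1997: 11 days at 1.45% → $2,158,000 × 1.45% × 11/365 = $943.0164
12 January – 20 February 1997: 40 days at 2% → $2,158,000 × 2% × 40/365 = $4,729.8630
Total = $5,672.8795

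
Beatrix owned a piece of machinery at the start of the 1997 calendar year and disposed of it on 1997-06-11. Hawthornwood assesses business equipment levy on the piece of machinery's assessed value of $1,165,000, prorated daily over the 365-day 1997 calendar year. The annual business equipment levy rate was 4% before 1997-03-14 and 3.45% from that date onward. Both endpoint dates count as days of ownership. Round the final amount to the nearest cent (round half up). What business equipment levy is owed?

$19,102.81

1997-01-01 to 1997-03-13: 72 days at 4% → $1,165,000 × 4% × 72/365 = $9,192.3288
1997-03-14 to 1997-06-11: 90 days at 3.45% → $1,165,000 × 3.45% × 90/365 = $9,910.4795
Total = $19,102.8082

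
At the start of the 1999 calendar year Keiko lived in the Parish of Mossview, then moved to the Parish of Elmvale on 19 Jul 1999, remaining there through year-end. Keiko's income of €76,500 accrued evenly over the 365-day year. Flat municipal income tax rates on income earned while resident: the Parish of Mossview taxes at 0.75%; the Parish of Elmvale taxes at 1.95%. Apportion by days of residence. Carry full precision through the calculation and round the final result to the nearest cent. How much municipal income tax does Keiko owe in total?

The Parish of Mossview, 1 Jan – 18 Jul 1999: 199 days → €76,500 × 0.75% × 199/365 = €312.8116
The Parish of Elmvale, 19 Jul – 31 Dec 1999: 166 days → €76,500 × 1.95% × 166/365 = €678.4397
Total = €991.2514

€991.25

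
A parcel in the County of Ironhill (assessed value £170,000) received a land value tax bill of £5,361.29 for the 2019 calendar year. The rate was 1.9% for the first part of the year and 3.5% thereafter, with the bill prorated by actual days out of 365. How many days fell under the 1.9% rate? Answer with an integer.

Let d = days at the first rate; then 365 − d days at the second rate.
£170,000 × [1.9%·d + 3.5%·(365−d)] / 365 = £5,361.29
Solving gives d = 79, so the new rate took effect on 21 March 2019.

79 days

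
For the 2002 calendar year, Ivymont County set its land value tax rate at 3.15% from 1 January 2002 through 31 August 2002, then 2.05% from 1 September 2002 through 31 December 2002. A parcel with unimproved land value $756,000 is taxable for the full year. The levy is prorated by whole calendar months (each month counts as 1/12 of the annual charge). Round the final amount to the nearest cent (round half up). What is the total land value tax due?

1 January – 31 August 2002: 8 months at 3.15% → $756,000 × 3.15% × 8/12 = $15,876.0000
1 September – 31 December 2002: 4 months at 2.05% → $756,000 × 2.05% × 4/12 = $5,166.0000
Total = $21,042.0000

$21,042.00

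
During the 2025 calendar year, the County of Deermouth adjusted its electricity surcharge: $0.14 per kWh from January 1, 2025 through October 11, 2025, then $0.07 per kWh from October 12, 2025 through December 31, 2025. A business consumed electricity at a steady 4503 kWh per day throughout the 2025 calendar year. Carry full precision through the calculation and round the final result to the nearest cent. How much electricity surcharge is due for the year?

$204571.29

January 1 – October 11, 2025: 284 days × 4503 kWh/day = 1,278,852 kWh at $0.14/kWh → $179039.28
October 12 – December 31, 2025: 81 days × 4503 kWh/day = 364,743 kWh at $0.07/kWh → $25532.01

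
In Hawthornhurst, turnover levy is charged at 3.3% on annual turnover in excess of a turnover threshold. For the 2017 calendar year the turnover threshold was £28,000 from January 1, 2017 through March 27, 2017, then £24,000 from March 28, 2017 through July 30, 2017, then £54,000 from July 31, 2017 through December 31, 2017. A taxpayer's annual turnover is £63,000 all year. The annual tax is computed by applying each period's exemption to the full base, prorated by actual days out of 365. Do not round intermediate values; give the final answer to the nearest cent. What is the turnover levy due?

£838.20

January 1 – March 27, 2017: 86 days, exemption £28,000 → (£63,000 − £28,000) × 3.3% × 86/365 = £272.1370
March 28 – July 30, 2017: 125 days, exemption £24,000 → (£63,000 − £24,000) × 3.3% × 125/365 = £440.7534
July 31 – December 31, 2017: 154 days, exemption £54,000 → (£63,000 − £54,000) × 3.3% × 154/365 = £125.3096
Total = £838.2000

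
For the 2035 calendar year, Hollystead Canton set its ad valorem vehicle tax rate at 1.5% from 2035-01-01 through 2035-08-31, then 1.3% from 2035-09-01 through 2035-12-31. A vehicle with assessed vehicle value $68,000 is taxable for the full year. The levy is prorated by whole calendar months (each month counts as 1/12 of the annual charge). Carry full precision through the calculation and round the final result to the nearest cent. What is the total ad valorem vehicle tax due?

$974.67

2035-01-01 to 2035-08-31: 8 months at 1.5% → $68,000 × 1.5% × 8/12 = $680.0000
2035-09-01 to 2035-12-31: 4 months at 1.3% → $68,000 × 1.3% × 4/12 = $294.6667
Total = $974.6667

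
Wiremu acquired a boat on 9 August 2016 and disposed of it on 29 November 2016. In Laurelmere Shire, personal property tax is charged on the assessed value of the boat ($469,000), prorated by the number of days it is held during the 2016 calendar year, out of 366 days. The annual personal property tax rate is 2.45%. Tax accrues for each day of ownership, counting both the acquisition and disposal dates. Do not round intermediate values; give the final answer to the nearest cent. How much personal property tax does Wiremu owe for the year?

$3,547.61

Days held (9 August – 29 November 2016): 113 out of 366
Tax = $469,000 × 2.45% × 113/366 = $3,547.6134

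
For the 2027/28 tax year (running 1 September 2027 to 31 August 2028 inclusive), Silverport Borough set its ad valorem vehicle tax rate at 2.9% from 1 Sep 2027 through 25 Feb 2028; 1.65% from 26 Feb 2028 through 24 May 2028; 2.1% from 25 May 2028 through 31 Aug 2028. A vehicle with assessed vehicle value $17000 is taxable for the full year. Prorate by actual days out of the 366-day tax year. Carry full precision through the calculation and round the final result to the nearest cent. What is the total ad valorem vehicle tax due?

1 Sep 2027 – 25 Feb 2028: 178 days at 2.9% → $17000 × 2.9% × 178/366 = $239.7650
26 Feb – 24 May 2028: 89 days at 1.65% → $17000 × 1.65% × 89/366 = $68.2090
25 May – 31 Aug 2028: 99 days at 2.1% → $17000 × 2.1% × 99/366 = $96.5656
Total = $404.5396

$404.54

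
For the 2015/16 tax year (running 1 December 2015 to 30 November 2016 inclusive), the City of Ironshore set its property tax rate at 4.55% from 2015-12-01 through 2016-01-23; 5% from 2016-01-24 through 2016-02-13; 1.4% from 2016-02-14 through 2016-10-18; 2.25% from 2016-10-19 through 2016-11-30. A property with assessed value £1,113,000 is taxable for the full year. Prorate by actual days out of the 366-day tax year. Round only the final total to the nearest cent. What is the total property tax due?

£24,165.18

2015-12-01 to 2016-01-23: 54 days at 4.55% → £1,113,000 × 4.55% × 54/366 = £7,471.6967
2016-01-24 to 2016-02-13: 21 days at 5% → £1,113,000 × 5% × 21/366 = £3,193.0328
2016-02-14 to 2016-10-18: 248 days at 1.4% → £1,113,000 × 1.4% × 248/366 = £10,558.2951
2016-10-19 to 2016-11-30: 43 days at 2.25% → £1,113,000 × 2.25% × 43/366 = £2,942.1516
Total = £24,165.1762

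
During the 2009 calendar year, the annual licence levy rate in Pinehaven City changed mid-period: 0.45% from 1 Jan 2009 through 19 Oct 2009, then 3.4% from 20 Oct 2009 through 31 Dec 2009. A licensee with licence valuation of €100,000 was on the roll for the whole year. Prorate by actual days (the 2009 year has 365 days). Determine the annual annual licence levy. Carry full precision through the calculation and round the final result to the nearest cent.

€1,040.00

1 Jan – 19 Oct 2009: 292 days at 0.45% → €100,000 × 0.45% × 292/365 = €360.0000
20 Oct – 31 Dec 2009: 73 days at 3.4% → €100,000 × 3.4% × 73/365 = €680.0000
Total = €1,040.0000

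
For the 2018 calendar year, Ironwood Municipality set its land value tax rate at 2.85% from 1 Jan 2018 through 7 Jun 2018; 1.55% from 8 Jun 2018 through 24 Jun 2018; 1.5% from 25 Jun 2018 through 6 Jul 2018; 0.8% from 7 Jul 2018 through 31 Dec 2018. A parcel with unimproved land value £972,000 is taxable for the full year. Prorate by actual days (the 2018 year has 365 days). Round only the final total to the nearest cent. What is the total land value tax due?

£16,964.73

1 Jan – 7 Jun 2018: 158 days at 2.85% → £972,000 × 2.85% × 158/365 = £11,991.5507
8 Jun – 24 Jun 2018: 17 days at 1.55% → £972,000 × 1.55% × 17/365 = £701.7041
25 Jun – 6 Jul 2018: 12 days at 1.5% → £972,000 × 1.5% × 12/365 = £479.3425
7 Jul – 31 Dec 2018: 178 days at 0.8% → £972,000 × 0.8% × 178/365 = £3,792.1315
Total = £16,964.7288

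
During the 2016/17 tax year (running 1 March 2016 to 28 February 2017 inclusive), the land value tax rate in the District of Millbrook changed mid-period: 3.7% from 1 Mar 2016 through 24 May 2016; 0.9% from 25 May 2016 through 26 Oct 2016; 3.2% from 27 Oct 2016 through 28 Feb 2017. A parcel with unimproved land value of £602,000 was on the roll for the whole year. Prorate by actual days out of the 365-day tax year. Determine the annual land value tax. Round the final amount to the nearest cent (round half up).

1 Mar – 24 May 2016: 85 days at 3.7% → £602,000 × 3.7% × 85/365 = £5,187.0959
25 May – 26 Oct 2016: 155 days at 0.9% → £602,000 × 0.9% × 155/365 = £2,300.7945
27 Oct 2016 – 28 Feb 2017: 125 days at 3.2% → £602,000 × 3.2% × 125/365 = £6,597.2603
Total = £14,085.1507

£14,085.15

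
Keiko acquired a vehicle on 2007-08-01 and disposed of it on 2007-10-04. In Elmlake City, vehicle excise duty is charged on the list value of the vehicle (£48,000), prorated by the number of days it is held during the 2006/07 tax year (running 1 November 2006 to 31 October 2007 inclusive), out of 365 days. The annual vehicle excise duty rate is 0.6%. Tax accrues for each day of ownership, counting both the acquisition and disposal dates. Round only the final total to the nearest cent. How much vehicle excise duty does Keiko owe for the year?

£51.29

Days held (2007-08-01 to 2007-10-04): 65 out of 365
Tax = £48,000 × 0.6% × 65/365 = £51.2877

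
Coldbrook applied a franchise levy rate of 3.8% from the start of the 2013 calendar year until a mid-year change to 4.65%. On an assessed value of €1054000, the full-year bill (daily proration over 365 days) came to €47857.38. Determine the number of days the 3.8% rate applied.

Let d = days at the first rate; then 365 − d days at the second rate.
€1054000 × [3.8%·d + 4.65%·(365−d)] / 365 = €47857.38
Solving gives d = 47, so the new rate took effect on 17 February 2013.

47 days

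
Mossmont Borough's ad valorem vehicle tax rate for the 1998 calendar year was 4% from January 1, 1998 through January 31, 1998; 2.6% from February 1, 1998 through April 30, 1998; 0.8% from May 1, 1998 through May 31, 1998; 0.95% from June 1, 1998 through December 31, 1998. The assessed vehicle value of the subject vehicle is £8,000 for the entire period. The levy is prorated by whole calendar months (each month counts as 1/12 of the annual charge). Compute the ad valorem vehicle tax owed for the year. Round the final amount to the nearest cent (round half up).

£128.33

January 1 – January 31, 1998: 1 month at 4% → £8,000 × 4% × 1/12 = £26.6667
February 1 – April 30, 1998: 3 months at 2.6% → £8,000 × 2.6% × 3/12 = £52.0000
May 1 – May 31, 1998: 1 month at 0.8% → £8,000 × 0.8% × 1/12 = £5.3333
June 1 – December 31, 1998: 7 months at 0.95% → £8,000 × 0.95% × 7/12 = £44.3333
Total = £128.3333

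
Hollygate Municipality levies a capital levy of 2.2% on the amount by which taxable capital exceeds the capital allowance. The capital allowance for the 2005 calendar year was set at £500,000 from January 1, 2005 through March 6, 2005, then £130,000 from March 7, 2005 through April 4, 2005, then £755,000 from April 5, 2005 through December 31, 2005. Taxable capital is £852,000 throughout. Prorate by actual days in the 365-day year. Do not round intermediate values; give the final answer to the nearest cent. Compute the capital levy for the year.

January 1 – March 6, 2005: 65 days, exemption £500,000 → (£852,000 − £500,000) × 2.2% × 65/365 = £1,379.0685
March 7 – April 4, 2005: 29 days, exemption £130,000 → (£852,000 − £130,000) × 2.2% × 29/365 = £1,262.0164
April 5 – December 31, 2005: 271 days, exemption £755,000 → (£852,000 − £755,000) × 2.2% × 271/365 = £1,584.4219
Total = £4,225.5068

£4,225.51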